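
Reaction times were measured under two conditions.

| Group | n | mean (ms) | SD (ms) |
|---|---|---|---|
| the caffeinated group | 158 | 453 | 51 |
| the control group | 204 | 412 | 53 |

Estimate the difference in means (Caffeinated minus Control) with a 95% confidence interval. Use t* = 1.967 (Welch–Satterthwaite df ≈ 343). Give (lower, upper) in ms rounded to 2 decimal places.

(30.18, 51.82)

Per-group SEs: s₁/√n₁ = 51/√158 = 4.0573, s₂/√n₂ = 53/√204 = 3.7107.
Unpooled SE of the difference: √(16.46168329 + 13.76929449) = 5.4983.
Margin of error = t* · SE = 1.967 × 5.4983 = 10.8152.
x̄₁ − x̄₂ = 453 − 412 = 41.0000.
CI: 41.0000 ± 10.8152 = (30.18, 51.82).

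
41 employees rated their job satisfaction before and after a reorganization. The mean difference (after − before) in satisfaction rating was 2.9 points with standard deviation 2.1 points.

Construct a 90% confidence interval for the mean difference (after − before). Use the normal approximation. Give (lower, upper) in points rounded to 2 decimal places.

This is a matched-pairs design, so SE = s_d/√n = 2.1/√41 = 0.3280.
Margin = 1.645 × 0.3280 = 0.5396; the interval is 2.9 ± 0.5396 = (2.36, 3.44).

(2.36, 3.44)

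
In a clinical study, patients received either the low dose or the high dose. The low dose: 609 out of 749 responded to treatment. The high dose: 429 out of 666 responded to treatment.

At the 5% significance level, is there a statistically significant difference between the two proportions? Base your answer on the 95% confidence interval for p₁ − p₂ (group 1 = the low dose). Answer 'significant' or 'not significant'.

p̂₁ = 609/749 = 0.8131 and p̂₂ = 429/666 = 0.6441.
SE₁ = √(p̂₁(1−p̂₁)/n₁) = √(0.8131·0.1869/749) = 0.01424; SE₂ = √(0.6441·0.3559/666) = 0.01855.
Independent samples: SE of the difference = √(SE₁² + SE₂²) = √(0.0002027776 + 0.0003441025) = 0.02339.
z* for 95% confidence is 1.960, so the margin of error is 1.960 × 0.02339 = 0.04584.
Point estimate p̂₁ − p̂₂ = 0.8131 − 0.6441 = 0.1690.
0.1690 ± 0.04584 → (0.12316, 0.21484).
The interval (0.12316, 0.21484) does not contain 0, so the difference is significant.

significant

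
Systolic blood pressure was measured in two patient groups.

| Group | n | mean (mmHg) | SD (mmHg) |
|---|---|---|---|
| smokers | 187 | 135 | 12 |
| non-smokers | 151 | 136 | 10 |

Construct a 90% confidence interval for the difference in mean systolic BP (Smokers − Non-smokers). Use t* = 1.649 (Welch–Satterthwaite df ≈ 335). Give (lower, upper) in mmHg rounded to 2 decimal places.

(-2.97, 0.97)

SE₁ = s₁/√n₁ = 12/√187 = 0.8775; SE₂ = 10/√151 = 0.8138.
Independent samples, unequal variances: SE_diff = √(SE₁² + SE₂²) = √(0.77000625 + 0.66227044) = 1.1968.
t* = 1.649, so margin of error = 1.649 × 1.1968 = 1.9735.
Difference in means = 135 − 136 = -1.0000.
-1.0000 ± 1.9735 → (-2.97, 0.97).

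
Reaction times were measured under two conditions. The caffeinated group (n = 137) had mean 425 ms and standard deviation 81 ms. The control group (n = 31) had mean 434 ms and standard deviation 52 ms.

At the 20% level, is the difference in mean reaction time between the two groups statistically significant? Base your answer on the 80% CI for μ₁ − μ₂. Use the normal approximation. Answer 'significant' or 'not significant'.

Per-group SEs: s₁/√n₁ = 81/√137 = 6.9203, s₂/√n₂ = 52/√31 = 9.3395.
Unpooled SE of the difference: √(47.89055209 + 87.22626025) = 11.6240.
Margin of error = z* · SE = 1.282 × 11.6240 = 14.9020.
x̄₁ − x̄₂ = 425 − 434 = -9.0000.
CI: -9.0000 ± 14.9020 = (-23.9020, 5.9020).
The interval (-23.9020, 5.9020) contains 0, so the difference is not significant.

not significant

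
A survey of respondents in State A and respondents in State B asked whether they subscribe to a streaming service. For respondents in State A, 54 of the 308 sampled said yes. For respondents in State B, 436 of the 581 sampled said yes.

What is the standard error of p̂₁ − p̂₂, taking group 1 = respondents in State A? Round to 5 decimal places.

p̂₁ = 54/308 = 0.1753 and p̂₂ = 436/581 = 0.7504.
SE₁ = √(p̂₁(1−p̂₁)/n₁) = √(0.1753·0.8247/308) = 0.02167; SE₂ = √(0.7504·0.2496/581) = 0.01795.
Independent samples: SE of the difference = √(SE₁² + SE₂²) = √(0.0004695889 + 0.0003222025) = 0.02814.

0.02814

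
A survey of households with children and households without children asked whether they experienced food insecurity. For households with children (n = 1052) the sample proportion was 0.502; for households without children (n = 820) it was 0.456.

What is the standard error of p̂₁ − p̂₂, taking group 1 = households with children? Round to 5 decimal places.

Each SE is √(p̂(1−p̂)/n): √(0.5020·0.4980/1052) = 0.01542 and √(0.4560·0.5440/820) = 0.01739.
SE(p̂₁ − p̂₂) = √(SE₁² + SE₂²) = √(0.0002377764 + 0.0003024121) = 0.02324, since the two samples are independent.

0.02324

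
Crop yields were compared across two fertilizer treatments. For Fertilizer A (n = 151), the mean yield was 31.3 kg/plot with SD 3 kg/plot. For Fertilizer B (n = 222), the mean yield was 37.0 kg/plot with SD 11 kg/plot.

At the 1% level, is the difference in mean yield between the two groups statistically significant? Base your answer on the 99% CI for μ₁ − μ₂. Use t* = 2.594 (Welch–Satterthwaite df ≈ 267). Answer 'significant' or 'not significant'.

Per-group SEs: s₁/√n₁ = 3/√151 = 0.2441, s₂/√n₂ = 11/√222 = 0.7383.
Unpooled SE of the difference: √(0.05958481 + 0.54508689) = 0.7776.
Margin of error = t* · SE = 2.594 × 0.7776 = 2.0171.
x̄₁ − x̄₂ = 31.3 − 37.0 = -5.7000.
CI: -5.7000 ± 2.0171 = (-7.7171, -3.6829).
The interval (-7.7171, -3.6829) does not contain 0, so the difference is significant.

significant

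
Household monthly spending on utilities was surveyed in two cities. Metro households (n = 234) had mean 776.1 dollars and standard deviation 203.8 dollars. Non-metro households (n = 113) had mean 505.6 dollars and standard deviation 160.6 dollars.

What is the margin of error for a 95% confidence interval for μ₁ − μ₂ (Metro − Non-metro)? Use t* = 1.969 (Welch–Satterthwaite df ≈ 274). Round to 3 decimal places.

Per-group SEs: s₁/√n₁ = 203.8/√234 = 13.3228, s₂/√n₂ = 160.6/√113 = 15.1080.
Unpooled SE of the difference: √(177.49699984 + 228.251664) = 20.1432.
Margin of error = t* · SE = 1.969 × 20.1432 = 39.6620.

39.662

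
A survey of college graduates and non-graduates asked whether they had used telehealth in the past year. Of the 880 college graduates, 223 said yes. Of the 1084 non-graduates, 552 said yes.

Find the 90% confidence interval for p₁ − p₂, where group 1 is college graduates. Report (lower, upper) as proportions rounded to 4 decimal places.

Sample proportions: 223/880 = 0.2534, 552/1084 = 0.5092.
Each SE is √(p̂(1−p̂)/n): √(0.2534·0.7466/880) = 0.01466 and √(0.5092·0.4908/1084) = 0.01518.
SE(p̂₁ − p̂₂) = √(SE₁² + SE₂²) = √(0.0002149156 + 0.0002304324) = 0.02110, since the two samples are independent.
At 90% confidence z* = 1.645; margin = 1.645 × 0.02110 = 0.03471.
The difference is 0.2534 − 0.5092 = -0.2558, so the interval is -0.2558 ± 0.03471 = (-0.2905, -0.2211).

(-0.2905, -0.2211)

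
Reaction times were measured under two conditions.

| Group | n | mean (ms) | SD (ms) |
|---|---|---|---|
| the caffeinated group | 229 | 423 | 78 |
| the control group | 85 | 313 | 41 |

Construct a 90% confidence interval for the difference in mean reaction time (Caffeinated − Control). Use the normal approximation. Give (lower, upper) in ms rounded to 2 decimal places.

(98.80, 121.20)

SE₁ = s₁/√n₁ = 78/√229 = 5.1544; SE₂ = 41/√85 = 4.4471.
Independent samples, unequal variances: SE_diff = √(SE₁² + SE₂²) = √(26.56783936 + 19.77669841) = 6.8077.
z* = 1.645, so margin of error = 1.645 × 6.8077 = 11.1987.
Difference in means = 423 − 313 = 110.0000.
110.0000 ± 11.1987 → (98.80, 121.20).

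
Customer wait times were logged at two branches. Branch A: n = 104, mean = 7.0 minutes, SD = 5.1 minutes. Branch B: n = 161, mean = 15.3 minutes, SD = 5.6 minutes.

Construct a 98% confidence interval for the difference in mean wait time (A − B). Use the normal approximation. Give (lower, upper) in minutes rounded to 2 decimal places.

(-9.85, -6.75)

Per-group SEs: s₁/√n₁ = 5.1/√104 = 0.5001, s₂/√n₂ = 5.6/√161 = 0.4413.
Unpooled SE of the difference: √(0.25010001 + 0.19474569) = 0.6670.
Margin of error = z* · SE = 2.326 × 0.6670 = 1.5514.
x̄₁ − x̄₂ = 7.0 − 15.3 = -8.3000.
CI: -8.3000 ± 1.5514 = (-9.85, -6.75).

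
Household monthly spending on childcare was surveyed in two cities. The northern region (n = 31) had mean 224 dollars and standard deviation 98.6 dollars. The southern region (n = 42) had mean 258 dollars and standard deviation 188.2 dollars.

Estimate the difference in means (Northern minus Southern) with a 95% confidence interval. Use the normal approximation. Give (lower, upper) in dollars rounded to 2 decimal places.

Per-group SEs: s₁/√n₁ = 98.6/√31 = 17.7091, s₂/√n₂ = 188.2/√42 = 29.0399.
Unpooled SE of the difference: √(313.61222281 + 843.31579201) = 34.0136.
Margin of error = z* · SE = 1.960 × 34.0136 = 66.6667.
x̄₁ − x̄₂ = 224 − 258 = -34.0000.
CI: -34.0000 ± 66.6667 = (-100.67, 32.67).

(-100.67, 32.67)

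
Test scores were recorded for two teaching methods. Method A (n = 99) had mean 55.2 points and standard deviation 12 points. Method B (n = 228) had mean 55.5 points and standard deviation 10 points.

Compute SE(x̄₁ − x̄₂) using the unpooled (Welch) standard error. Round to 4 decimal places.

SE₁ = s₁/√n₁ = 12/√99 = 1.2060; SE₂ = 10/√228 = 0.6623.
Independent samples, unequal variances: SE_diff = √(SE₁² + SE₂²) = √(1.454436 + 0.43864129) = 1.3759.

1.3759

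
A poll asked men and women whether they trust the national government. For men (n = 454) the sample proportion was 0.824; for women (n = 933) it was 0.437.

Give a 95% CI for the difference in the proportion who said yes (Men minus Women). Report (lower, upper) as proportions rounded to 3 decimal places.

Each SE is √(p̂(1−p̂)/n): √(0.8240·0.1760/454) = 0.01787 and √(0.4370·0.5630/933) = 0.01624.
SE(p̂₁ − p̂₂) = √(SE₁² + SE₂²) = √(0.0003193369 + 0.0002637376) = 0.02415, since the two samples are independent.
At 95% confidence z* = 1.960; margin = 1.960 × 0.02415 = 0.04733.
The difference is 0.8240 − 0.4370 = 0.3870, so the interval is 0.3870 ± 0.04733 = (0.340, 0.434).

(0.340, 0.434)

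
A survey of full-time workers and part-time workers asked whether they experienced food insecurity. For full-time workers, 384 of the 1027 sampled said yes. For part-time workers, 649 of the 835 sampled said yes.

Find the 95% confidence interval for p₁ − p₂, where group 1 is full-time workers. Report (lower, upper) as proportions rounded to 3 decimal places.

(-0.444, -0.362)

p̂₁ = 384/1027 = 0.3739 and p̂₂ = 649/835 = 0.7772.
SE₁ = √(p̂₁(1−p̂₁)/n₁) = √(0.3739·0.6261/1027) = 0.01510; SE₂ = √(0.7772·0.2228/835) = 0.01440.
Independent samples: SE of the difference = √(SE₁² + SE₂²) = √(0.00022801 + 0.00020736) = 0.02087.
z* for 95% confidence is 1.960, so the margin of error is 1.960 × 0.02087 = 0.04091.
Point estimate p̂₁ − p̂₂ = 0.3739 − 0.7772 = -0.4033.
-0.4033 ± 0.04091 → (-0.444, -0.362).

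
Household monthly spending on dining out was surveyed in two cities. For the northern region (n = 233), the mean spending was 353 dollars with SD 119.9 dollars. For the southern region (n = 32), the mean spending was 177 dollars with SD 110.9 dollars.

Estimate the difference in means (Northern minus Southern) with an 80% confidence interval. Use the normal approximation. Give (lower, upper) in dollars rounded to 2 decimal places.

(148.92, 203.08)

Standard errors of each mean: 119.9/√233 = 7.8549 and 110.9/√32 = 19.6045.
SE(x̄₁ − x̄₂) = √(7.8549² + 19.6045²) = 21.1196 for independent samples with unequal variances.
With z* = 1.282, the margin is 1.282 × 21.1196 = 27.0753.
x̄₁ − x̄₂ = 353 − 177 = 176.0000; the interval is 176.0000 ± 27.0753 = (148.92, 203.08).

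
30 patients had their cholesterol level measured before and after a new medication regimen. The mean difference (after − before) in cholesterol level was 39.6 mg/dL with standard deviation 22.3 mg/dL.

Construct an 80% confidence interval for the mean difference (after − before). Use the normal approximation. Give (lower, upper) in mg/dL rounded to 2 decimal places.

(34.38, 44.82)

This is a matched-pairs design, so SE = s_d/√n = 22.3/√30 = 4.0714.
Margin = 1.282 × 4.0714 = 5.2195; the interval is 39.6 ± 5.2195 = (34.38, 44.82).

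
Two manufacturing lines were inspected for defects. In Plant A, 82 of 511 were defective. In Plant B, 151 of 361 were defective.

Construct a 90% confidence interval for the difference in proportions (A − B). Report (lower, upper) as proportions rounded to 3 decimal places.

Sample proportions: 82/511 = 0.1605, 151/361 = 0.4183.
Each SE is √(p̂(1−p̂)/n): √(0.1605·0.8395/511) = 0.01624 and √(0.4183·0.5817/361) = 0.02596.
SE(p̂₁ − p̂₂) = √(SE₁² + SE₂²) = √(0.0002637376 + 0.0006739216) = 0.03062, since the two samples are independent.
At 90% confidence z* = 1.645; margin = 1.645 × 0.03062 = 0.05037.
The difference is 0.1605 − 0.4183 = -0.2578, so the interval is -0.2578 ± 0.05037 = (-0.308, -0.207).

(-0.308, -0.207)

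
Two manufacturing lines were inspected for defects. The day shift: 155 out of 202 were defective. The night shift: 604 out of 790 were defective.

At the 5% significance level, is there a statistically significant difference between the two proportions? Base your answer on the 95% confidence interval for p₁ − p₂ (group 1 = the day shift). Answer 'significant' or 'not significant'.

p̂₁ = 155/202 = 0.7673 and p̂₂ = 604/790 = 0.7646.
SE₁ = √(p̂₁(1−p̂₁)/n₁) = √(0.7673·0.2327/202) = 0.02973; SE₂ = √(0.7646·0.2354/790) = 0.01509.
Independent samples: SE of the difference = √(SE₁² + SE₂²) = √(0.0008838729 + 0.0002277081) = 0.03334.
z* for 95% confidence is 1.960, so the margin of error is 1.960 × 0.03334 = 0.06535.
Point estimate p̂₁ − p̂₂ = 0.7673 − 0.7646 = 0.0027.
0.0027 ± 0.06535 → (-0.06265, 0.06805).
The interval (-0.06265, 0.06805) contains 0, so the difference is not significant.

not significant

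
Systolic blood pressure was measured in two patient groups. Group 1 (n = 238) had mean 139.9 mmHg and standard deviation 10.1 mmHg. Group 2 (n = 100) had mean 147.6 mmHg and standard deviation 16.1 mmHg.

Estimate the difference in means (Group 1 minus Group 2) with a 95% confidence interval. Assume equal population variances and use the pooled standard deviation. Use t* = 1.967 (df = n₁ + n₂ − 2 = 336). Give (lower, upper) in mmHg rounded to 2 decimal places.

s_p = √[((n₁−1)s₁² + (n₂−1)s₂²)/(n₁+n₂−2)] = √[(237·10.1² + 99·16.1²)/336] = 12.1790.
SE = 12.1790·√(1/238 + 1/100) = 1.4514.
With t* = 1.967, margin = 1.967 × 1.4514 = 2.8549.
x̄₁ − x̄₂ = 139.9 − 147.6 = -7.7000; interval -7.7000 ± 2.8549 = (-10.55, -4.85).

(-10.55, -4.85)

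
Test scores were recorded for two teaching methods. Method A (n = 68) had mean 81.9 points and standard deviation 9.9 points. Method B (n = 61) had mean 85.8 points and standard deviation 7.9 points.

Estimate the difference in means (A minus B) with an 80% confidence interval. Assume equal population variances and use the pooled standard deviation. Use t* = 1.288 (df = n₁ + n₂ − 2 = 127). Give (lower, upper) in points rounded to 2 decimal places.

Pooled variance s_p² = [67·9.9² + 60·7.9²] / (68+61−2) = 81.1911, so s_p = 9.0106.
SE_diff = s_p·√(1/n₁ + 1/n₂) = 9.0106·√(1/68 + 1/61) = 1.5890.
t* = 1.288; margin = 1.288 × 1.5890 = 2.0466.
Difference = 81.9 − 85.8 = -3.9000.
-3.9000 ± 2.0466 → (-5.95, -1.85).

(-5.95, -1.85)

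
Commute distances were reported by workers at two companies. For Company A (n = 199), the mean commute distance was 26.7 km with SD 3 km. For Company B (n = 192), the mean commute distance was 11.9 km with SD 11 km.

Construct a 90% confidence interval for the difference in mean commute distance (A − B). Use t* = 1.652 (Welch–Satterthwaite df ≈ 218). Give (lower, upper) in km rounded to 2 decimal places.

(13.44, 16.16)

SE₁ = s₁/√n₁ = 3/√199 = 0.2127; SE₂ = 11/√192 = 0.7939.
Independent samples, unequal variances: SE_diff = √(SE₁² + SE₂²) = √(0.04524129 + 0.63027721) = 0.8219.
t* = 1.652, so margin of error = 1.652 × 0.8219 = 1.3578.
Difference in means = 26.7 − 11.9 = 14.8000.
14.8000 ± 1.3578 → (13.44, 16.16).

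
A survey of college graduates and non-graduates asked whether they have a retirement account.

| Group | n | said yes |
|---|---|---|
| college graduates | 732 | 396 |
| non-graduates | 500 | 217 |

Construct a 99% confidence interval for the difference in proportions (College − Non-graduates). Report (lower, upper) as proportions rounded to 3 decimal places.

(0.033, 0.181)

Sample proportions: 396/732 = 0.5410, 217/500 = 0.4340.
Each SE is √(p̂(1−p̂)/n): √(0.5410·0.4590/732) = 0.01842 and √(0.4340·0.5660/500) = 0.02217.
SE(p̂₁ − p̂₂) = √(SE₁² + SE₂²) = √(0.0003392964 + 0.0004915089) = 0.02882, since the two samples are independent.
At 99% confidence z* = 2.576; margin = 2.576 × 0.02882 = 0.07424.
The difference is 0.5410 − 0.4340 = 0.1070, so the interval is 0.1070 ± 0.07424 = (0.033, 0.181).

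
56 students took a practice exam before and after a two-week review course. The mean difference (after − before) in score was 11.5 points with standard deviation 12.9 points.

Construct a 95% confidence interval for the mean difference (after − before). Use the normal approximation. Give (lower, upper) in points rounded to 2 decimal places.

(8.12, 14.88)

This is a matched-pairs design, so SE = s_d/√n = 12.9/√56 = 1.7238.
Margin = 1.960 × 1.7238 = 3.3786; the interval is 11.5 ± 3.3786 = (8.12, 14.88).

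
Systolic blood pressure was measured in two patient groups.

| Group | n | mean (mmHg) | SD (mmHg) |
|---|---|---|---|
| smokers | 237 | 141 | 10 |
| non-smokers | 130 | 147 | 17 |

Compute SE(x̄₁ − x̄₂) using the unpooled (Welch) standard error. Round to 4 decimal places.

Standard errors of each mean: 10/√237 = 0.6496 and 17/√130 = 1.4910.
SE(x̄₁ − x̄₂) = √(0.6496² + 1.4910²) = 1.6264 for independent samples with unequal variances.

1.6264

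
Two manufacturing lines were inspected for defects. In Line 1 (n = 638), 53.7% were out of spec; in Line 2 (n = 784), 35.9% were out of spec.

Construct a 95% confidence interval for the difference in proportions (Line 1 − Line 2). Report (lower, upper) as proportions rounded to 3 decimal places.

The two standard errors are √(0.5370×0.4630/638) = 0.01974 and √(0.3590×0.6410/784) = 0.01713.
Because the samples are independent, SE_diff = √(0.01974² + 0.01713²) = 0.02614.
Using z* = 1.960 for 95%, ME = 1.960 × 0.02614 = 0.05123.
p̂₁ − p̂₂ = 0.1780; interval 0.1780 ± 0.05123 gives (0.127, 0.229).

(0.127, 0.229)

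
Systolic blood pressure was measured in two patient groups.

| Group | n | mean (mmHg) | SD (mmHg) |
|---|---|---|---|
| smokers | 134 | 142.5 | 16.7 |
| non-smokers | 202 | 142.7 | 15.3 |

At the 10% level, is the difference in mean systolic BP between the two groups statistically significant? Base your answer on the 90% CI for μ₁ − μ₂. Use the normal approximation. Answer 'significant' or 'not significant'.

SE₁ = s₁/√n₁ = 16.7/√134 = 1.4427; SE₂ = 15.3/√202 = 1.0765.
Independent samples, unequal variances: SE_diff = √(SE₁² + SE₂²) = √(2.08138329 + 1.15885225) = 1.8001.
z* = 1.645, so margin of error = 1.645 × 1.8001 = 2.9612.
Difference in means = 142.5 − 142.7 = -0.2000.
-0.2000 ± 2.9612 → (-3.1612, 2.7612).
The interval (-3.1612, 2.7612) contains 0, so the difference is not significant.

not significant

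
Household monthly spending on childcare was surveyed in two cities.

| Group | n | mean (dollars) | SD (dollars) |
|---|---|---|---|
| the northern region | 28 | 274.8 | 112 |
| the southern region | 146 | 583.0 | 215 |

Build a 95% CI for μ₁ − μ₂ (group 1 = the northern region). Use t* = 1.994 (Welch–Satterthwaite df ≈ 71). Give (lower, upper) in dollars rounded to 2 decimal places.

Standard errors of each mean: 112/√28 = 21.1660 and 215/√146 = 17.7935.
SE(x̄₁ − x̄₂) = √(21.1660² + 17.7935²) = 27.6515 for independent samples with unequal variances.
With t* = 1.994, the margin is 1.994 × 27.6515 = 55.1371.
x̄₁ − x̄₂ = 274.8 − 583.0 = -308.2000; the interval is -308.2000 ± 55.1371 = (-363.34, -253.06).

(-363.34, -253.06)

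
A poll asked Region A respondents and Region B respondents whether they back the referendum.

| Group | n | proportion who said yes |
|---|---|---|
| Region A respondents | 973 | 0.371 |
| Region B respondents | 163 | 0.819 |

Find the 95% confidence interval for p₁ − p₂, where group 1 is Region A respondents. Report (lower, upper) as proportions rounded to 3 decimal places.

The two standard errors are √(0.3710×0.6290/973) = 0.01549 and √(0.8190×0.1810/163) = 0.03016.
Because the samples are independent, SE_diff = √(0.01549² + 0.03016²) = 0.03391.
Using z* = 1.960 for 95%, ME = 1.960 × 0.03391 = 0.06646.
p̂₁ − p̂₂ = -0.4480; interval -0.4480 ± 0.06646 gives (-0.514, -0.382).

(-0.514, -0.382)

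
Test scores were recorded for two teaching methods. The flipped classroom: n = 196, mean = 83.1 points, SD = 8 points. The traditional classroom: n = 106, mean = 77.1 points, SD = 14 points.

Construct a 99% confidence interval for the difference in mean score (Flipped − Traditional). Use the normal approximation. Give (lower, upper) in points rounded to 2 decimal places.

SE₁ = s₁/√n₁ = 8/√196 = 0.5714; SE₂ = 14/√106 = 1.3598.
Independent samples, unequal variances: SE_diff = √(SE₁² + SE₂²) = √(0.32649796 + 1.84905604) = 1.4750.
z* = 2.576, so margin of error = 2.576 × 1.4750 = 3.7996.
Difference in means = 83.1 − 77.1 = 6.0000.
6.0000 ± 3.7996 → (2.20, 9.80).

(2.20, 9.80)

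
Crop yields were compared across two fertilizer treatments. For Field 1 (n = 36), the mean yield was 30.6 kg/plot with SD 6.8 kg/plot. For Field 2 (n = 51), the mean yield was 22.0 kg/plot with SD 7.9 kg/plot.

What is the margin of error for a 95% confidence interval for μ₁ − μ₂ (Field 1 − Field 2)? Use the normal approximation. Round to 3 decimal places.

3.104

SE₁ = s₁/√n₁ = 6.8/√36 = 1.1333; SE₂ = 7.9/√51 = 1.1062.
Independent samples, unequal variances: SE_diff = √(SE₁² + SE₂²) = √(1.28436889 + 1.22367844) = 1.5837.
z* = 1.960, so margin of error = 1.960 × 1.5837 = 3.1041.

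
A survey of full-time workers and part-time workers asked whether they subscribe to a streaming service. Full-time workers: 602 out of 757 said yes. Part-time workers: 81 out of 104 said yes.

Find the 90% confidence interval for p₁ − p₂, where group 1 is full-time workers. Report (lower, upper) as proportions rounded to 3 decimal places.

Sample proportions: 602/757 = 0.7952, 81/104 = 0.7788.
Each SE is √(p̂(1−p̂)/n): √(0.7952·0.2048/757) = 0.01467 and √(0.7788·0.2212/104) = 0.04070.
SE(p̂₁ − p̂₂) = √(SE₁² + SE₂²) = √(0.0002152089 + 0.00165649) = 0.04326, since the two samples are independent.
At 90% confidence z* = 1.645; margin = 1.645 × 0.04326 = 0.07116.
The difference is 0.7952 − 0.7788 = 0.0164, so the interval is 0.0164 ± 0.07116 = (-0.055, 0.088).

(-0.055, 0.088)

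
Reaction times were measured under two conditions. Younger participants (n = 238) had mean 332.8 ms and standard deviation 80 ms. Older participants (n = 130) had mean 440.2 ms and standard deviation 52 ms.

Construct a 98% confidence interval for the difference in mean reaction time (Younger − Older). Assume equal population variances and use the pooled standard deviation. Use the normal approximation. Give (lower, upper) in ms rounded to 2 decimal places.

(-125.51, -89.29)

s_p = √[((n₁−1)s₁² + (n₂−1)s₂²)/(n₁+n₂−2)] = √[(237·80² + 129·52²)/366] = 71.3955.
SE = 71.3955·√(1/238 + 1/130) = 7.7864.
With z* = 2.326, margin = 2.326 × 7.7864 = 18.1112.
x̄₁ − x̄₂ = 332.8 − 440.2 = -107.4000; interval -107.4000 ± 18.1112 = (-125.51, -89.29).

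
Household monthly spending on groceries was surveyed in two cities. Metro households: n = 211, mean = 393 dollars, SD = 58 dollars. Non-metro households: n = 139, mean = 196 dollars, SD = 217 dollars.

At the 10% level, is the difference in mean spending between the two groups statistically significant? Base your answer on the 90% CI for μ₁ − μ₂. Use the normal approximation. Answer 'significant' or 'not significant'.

Standard errors of each mean: 58/√211 = 3.9929 and 217/√139 = 18.4057.
SE(x̄₁ − x̄₂) = √(3.9929² + 18.4057²) = 18.8338 for independent samples with unequal variances.
With z* = 1.645, the margin is 1.645 × 18.8338 = 30.9816.
x̄₁ − x̄₂ = 393 − 196 = 197.0000; the interval is 197.0000 ± 30.9816 = (166.0184, 227.9816).
The interval (166.0184, 227.9816) does not contain 0, so the difference is significant.

significant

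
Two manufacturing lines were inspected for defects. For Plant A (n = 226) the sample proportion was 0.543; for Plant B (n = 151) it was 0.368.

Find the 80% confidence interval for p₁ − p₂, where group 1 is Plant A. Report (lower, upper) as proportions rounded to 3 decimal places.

The two standard errors are √(0.5430×0.4570/226) = 0.03314 and √(0.3680×0.6320/151) = 0.03925.
Because the samples are independent, SE_diff = √(0.03314² + 0.03925²) = 0.05137.
Using z* = 1.282 for 80%, ME = 1.282 × 0.05137 = 0.06586.
p̂₁ − p̂₂ = 0.1750; interval 0.1750 ± 0.06586 gives (0.109, 0.241).

(0.109, 0.241)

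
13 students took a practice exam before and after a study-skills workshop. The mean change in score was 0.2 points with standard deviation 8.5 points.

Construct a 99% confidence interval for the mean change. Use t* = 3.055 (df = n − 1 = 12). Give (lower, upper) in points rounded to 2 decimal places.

Paired design: SE = s_d/√n = 8.5/√13 = 2.3575.
t* = 3.055; margin of error = 3.055 × 2.3575 = 7.2022.
0.2 ± 7.2022 → (-7.00, 7.40).

(-7.00, 7.40)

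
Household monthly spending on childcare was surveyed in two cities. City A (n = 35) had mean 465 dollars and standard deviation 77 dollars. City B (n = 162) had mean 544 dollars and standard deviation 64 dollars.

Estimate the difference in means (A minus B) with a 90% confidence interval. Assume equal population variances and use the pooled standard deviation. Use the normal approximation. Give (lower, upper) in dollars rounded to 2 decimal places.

(-99.38, -58.62)

Pooled variance s_p² = [34·77² + 161·64²] / (35+162−2) = 4415.6000, so s_p = 66.4500.
SE_diff = s_p·√(1/n₁ + 1/n₂) = 66.4500·√(1/35 + 1/162) = 12.3862.
z* = 1.645; margin = 1.645 × 12.3862 = 20.3753.
Difference = 465 − 544 = -79.0000.
-79.0000 ± 20.3753 → (-99.38, -58.62).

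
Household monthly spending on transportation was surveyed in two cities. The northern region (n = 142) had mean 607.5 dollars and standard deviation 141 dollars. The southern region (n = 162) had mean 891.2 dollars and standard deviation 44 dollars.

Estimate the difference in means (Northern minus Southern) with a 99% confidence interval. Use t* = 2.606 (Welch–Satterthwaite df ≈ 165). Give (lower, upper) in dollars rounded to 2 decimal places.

SE₁ = s₁/√n₁ = 141/√142 = 11.8325; SE₂ = 44/√162 = 3.4570.
Independent samples, unequal variances: SE_diff = √(SE₁² + SE₂²) = √(140.00805625 + 11.950849) = 12.3272.
t* = 2.606, so margin of error = 2.606 × 12.3272 = 32.1247.
Difference in means = 607.5 − 891.2 = -283.7000.
-283.7000 ± 32.1247 → (-315.82, -251.58).

(-315.82, -251.58)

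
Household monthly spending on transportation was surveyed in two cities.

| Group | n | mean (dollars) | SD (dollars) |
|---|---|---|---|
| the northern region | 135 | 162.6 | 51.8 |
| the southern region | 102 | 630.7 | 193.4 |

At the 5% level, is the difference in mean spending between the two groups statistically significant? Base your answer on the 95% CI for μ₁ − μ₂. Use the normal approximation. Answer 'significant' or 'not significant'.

significant

Standard errors of each mean: 51.8/√135 = 4.4582 and 193.4/√102 = 19.1495.
SE(x̄₁ − x̄₂) = √(4.4582² + 19.1495²) = 19.6616 for independent samples with unequal variances.
With z* = 1.960, the margin is 1.960 × 19.6616 = 38.5367.
x̄₁ − x̄₂ = 162.6 − 630.7 = -468.1000; the interval is -468.1000 ± 38.5367 = (-506.6367, -429.5633).
The interval (-506.6367, -429.5633) does not contain 0, so the difference is significant.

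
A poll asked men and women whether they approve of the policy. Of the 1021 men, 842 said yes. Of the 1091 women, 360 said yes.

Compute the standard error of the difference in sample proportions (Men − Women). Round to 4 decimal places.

First, p̂₁ = 842/1021 = 0.8247; p̂₂ = 360/1091 = 0.3300.
The two standard errors are √(0.8247×0.1753/1021) = 0.01190 and √(0.3300×0.6700/1091) = 0.01424.
Because the samples are independent, SE_diff = √(0.01190² + 0.01424²) = 0.01856.

0.0186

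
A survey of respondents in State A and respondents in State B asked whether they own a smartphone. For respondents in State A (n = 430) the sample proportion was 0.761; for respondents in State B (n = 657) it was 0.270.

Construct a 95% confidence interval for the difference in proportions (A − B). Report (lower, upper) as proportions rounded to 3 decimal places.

The two standard errors are √(0.7610×0.2390/430) = 0.02057 and √(0.2700×0.7300/657) = 0.01732.
Because the samples are independent, SE_diff = √(0.02057² + 0.01732²) = 0.02689.
Using z* = 1.960 for 95%, ME = 1.960 × 0.02689 = 0.05270.
p̂₁ − p̂₂ = 0.4910; interval 0.4910 ± 0.05270 gives (0.438, 0.544).

(0.438, 0.544)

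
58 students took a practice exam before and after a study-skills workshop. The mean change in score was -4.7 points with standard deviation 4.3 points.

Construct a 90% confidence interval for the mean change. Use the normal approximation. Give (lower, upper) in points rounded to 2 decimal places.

This is a matched-pairs design, so SE = s_d/√n = 4.3/√58 = 0.5646.
Margin = 1.645 × 0.5646 = 0.9288; the interval is -4.7 ± 0.9288 = (-5.63, -3.77).

(-5.63, -3.77)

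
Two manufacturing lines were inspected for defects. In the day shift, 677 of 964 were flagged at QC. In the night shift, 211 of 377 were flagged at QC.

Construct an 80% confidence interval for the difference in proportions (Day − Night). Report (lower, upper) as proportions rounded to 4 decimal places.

(0.1048, 0.1804)

First, p̂₁ = 677/964 = 0.7023; p̂₂ = 211/377 = 0.5597.
The two standard errors are √(0.7023×0.2977/964) = 0.01473 and √(0.5597×0.4403/377) = 0.02557.
Because the samples are independent, SE_diff = √(0.01473² + 0.02557²) = 0.02951.
Using z* = 1.282 for 80%, ME = 1.282 × 0.02951 = 0.03783.
p̂₁ − p̂₂ = 0.1426; interval 0.1426 ± 0.03783 gives (0.1048, 0.1804).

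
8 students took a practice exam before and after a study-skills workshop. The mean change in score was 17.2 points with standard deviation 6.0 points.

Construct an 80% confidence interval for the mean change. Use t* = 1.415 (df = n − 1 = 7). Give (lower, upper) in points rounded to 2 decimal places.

This is a matched-pairs design, so SE = s_d/√n = 6.0/√8 = 2.1213.
Margin = 1.415 × 2.1213 = 3.0016; the interval is 17.2 ± 3.0016 = (14.20, 20.20).

(14.20, 20.20)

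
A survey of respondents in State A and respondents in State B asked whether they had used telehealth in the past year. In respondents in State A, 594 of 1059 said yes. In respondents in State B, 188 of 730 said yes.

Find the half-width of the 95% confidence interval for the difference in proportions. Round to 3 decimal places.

0.044

First, p̂₁ = 594/1059 = 0.5609; p̂₂ = 188/730 = 0.2575.
The two standard errors are √(0.5609×0.4391/1059) = 0.01525 and √(0.2575×0.7425/730) = 0.01618.
Because the samples are independent, SE_diff = √(0.01525² + 0.01618²) = 0.02223.
Using z* = 1.960 for 95%, ME = 1.960 × 0.02223 = 0.04357.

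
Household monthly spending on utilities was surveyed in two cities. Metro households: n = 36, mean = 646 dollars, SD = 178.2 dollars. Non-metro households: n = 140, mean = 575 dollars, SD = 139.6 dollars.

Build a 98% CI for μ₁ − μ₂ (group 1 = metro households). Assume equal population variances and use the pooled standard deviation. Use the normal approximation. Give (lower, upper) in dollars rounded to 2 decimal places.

(6.59, 135.41)

s_p = √[((n₁−1)s₁² + (n₂−1)s₂²)/(n₁+n₂−2)] = √[(35·178.2² + 139·139.6²)/174] = 148.1745.
SE = 148.1745·√(1/36 + 1/140) = 27.6895.
With z* = 2.326, margin = 2.326 × 27.6895 = 64.4058.
x̄₁ − x̄₂ = 646 − 575 = 71.0000; interval 71.0000 ± 64.4058 = (6.59, 135.41).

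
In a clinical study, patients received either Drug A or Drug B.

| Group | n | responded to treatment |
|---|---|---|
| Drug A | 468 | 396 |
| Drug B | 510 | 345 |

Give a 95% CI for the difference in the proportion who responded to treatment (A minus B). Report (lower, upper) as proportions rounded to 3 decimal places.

First, p̂₁ = 396/468 = 0.8462; p̂₂ = 345/510 = 0.6765.
The two standard errors are √(0.8462×0.1538/468) = 0.01668 and √(0.6765×0.3235/510) = 0.02072.
Because the samples are independent, SE_diff = √(0.01668² + 0.02072²) = 0.02660.
Using z* = 1.960 for 95%, ME = 1.960 × 0.02660 = 0.05214.
p̂₁ − p̂₂ = 0.1697; interval 0.1697 ± 0.05214 gives (0.118, 0.222).

(0.118, 0.222)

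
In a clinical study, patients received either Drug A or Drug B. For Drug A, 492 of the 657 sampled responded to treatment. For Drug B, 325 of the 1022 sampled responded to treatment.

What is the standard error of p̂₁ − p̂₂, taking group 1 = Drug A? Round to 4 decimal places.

0.0223

p̂₁ = 492/657 = 0.7489 and p̂₂ = 325/1022 = 0.3180.
SE₁ = √(p̂₁(1−p̂₁)/n₁) = √(0.7489·0.2511/657) = 0.01692; SE₂ = √(0.3180·0.6820/1022) = 0.01457.
Independent samples: SE of the difference = √(SE₁² + SE₂²) = √(0.0002862864 + 0.0002122849) = 0.02233.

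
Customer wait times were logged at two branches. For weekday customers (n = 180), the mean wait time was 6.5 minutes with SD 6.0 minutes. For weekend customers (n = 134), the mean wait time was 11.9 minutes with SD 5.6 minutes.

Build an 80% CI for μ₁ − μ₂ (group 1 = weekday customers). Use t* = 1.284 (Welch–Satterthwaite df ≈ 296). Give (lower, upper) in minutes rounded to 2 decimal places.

Per-group SEs: s₁/√n₁ = 6.0/√180 = 0.4472, s₂/√n₂ = 5.6/√134 = 0.4838.
Unpooled SE of the difference: √(0.19998784 + 0.23406244) = 0.6588.
Margin of error = t* · SE = 1.284 × 0.6588 = 0.8459.
x̄₁ − x̄₂ = 6.5 − 11.9 = -5.4000.
CI: -5.4000 ± 0.8459 = (-6.25, -4.55).

(-6.25, -4.55)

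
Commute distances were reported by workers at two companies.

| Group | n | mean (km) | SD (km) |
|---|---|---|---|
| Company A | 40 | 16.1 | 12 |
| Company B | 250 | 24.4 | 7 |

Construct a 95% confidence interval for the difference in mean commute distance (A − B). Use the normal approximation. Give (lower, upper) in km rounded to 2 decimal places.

SE₁ = s₁/√n₁ = 12/√40 = 1.8974; SE₂ = 7/√250 = 0.4427.
Independent samples, unequal variances: SE_diff = √(SE₁² + SE₂²) = √(3.60012676 + 0.19598329) = 1.9484.
z* = 1.960, so margin of error = 1.960 × 1.9484 = 3.8189.
Difference in means = 16.1 − 24.4 = -8.3000.
-8.3000 ± 3.8189 → (-12.12, -4.48).

(-12.12, -4.48)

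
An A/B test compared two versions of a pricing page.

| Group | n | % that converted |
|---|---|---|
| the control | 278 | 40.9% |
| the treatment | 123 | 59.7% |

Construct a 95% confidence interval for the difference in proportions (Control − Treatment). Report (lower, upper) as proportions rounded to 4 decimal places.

(-0.2922, -0.0838)

SE₁ = √(p̂₁(1−p̂₁)/n₁) = √(0.4090·0.5910/278) = 0.02949; SE₂ = √(0.5970·0.4030/123) = 0.04423.
Independent samples: SE of the difference = √(SE₁² + SE₂²) = √(0.0008696601 + 0.0019562929) = 0.05316.
z* for 95% confidence is 1.960, so the margin of error is 1.960 × 0.05316 = 0.10419.
Point estimate p̂₁ − p̂₂ = 0.4090 − 0.5970 = -0.1880.
-0.1880 ± 0.10419 → (-0.2922, -0.0838).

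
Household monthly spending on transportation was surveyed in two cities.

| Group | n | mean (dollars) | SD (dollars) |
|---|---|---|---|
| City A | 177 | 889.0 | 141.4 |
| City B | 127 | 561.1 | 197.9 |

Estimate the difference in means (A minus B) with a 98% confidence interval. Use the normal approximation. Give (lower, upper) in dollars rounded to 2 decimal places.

Per-group SEs: s₁/√n₁ = 141.4/√177 = 10.6283, s₂/√n₂ = 197.9/√127 = 17.5608.
Unpooled SE of the difference: √(112.96076089 + 308.38169664) = 20.5266.
Margin of error = z* · SE = 2.326 × 20.5266 = 47.7449.
x̄₁ − x̄₂ = 889.0 − 561.1 = 327.9000.
CI: 327.9000 ± 47.7449 = (280.16, 375.64).

(280.16, 375.64)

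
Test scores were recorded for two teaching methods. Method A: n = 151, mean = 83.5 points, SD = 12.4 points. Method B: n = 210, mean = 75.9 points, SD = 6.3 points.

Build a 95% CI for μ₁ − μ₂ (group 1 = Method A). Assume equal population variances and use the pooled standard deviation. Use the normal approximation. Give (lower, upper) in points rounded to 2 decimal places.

(5.65, 9.55)

Pooled variance s_p² = [150·12.4² + 209·6.3²] / (151+210−2) = 87.3516, so s_p = 9.3462.
SE_diff = s_p·√(1/n₁ + 1/n₂) = 9.3462·√(1/151 + 1/210) = 0.9972.
z* = 1.960; margin = 1.960 × 0.9972 = 1.9545.
Difference = 83.5 − 75.9 = 7.6000.
7.6000 ± 1.9545 → (5.65, 9.55).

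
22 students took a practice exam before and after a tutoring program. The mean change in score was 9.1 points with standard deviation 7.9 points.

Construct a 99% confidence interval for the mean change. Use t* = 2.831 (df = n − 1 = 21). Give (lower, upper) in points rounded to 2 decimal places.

This is a matched-pairs design, so SE = s_d/√n = 7.9/√22 = 1.6843.
Margin = 2.831 × 1.6843 = 4.7683; the interval is 9.1 ± 4.7683 = (4.33, 13.87).

(4.33, 13.87)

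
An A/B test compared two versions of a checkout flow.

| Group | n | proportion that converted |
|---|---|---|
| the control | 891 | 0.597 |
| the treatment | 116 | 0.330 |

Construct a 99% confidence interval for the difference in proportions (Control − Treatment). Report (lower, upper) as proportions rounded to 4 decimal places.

Each SE is √(p̂(1−p̂)/n): √(0.5970·0.4030/891) = 0.01643 and √(0.3300·0.6700/116) = 0.04366.
SE(p̂₁ − p̂₂) = √(SE₁² + SE₂²) = √(0.0002699449 + 0.0019061956) = 0.04665, since the two samples are independent.
At 99% confidence z* = 2.576; margin = 2.576 × 0.04665 = 0.12017.
The difference is 0.5970 − 0.3300 = 0.2670, so the interval is 0.2670 ± 0.12017 = (0.1468, 0.3872).

(0.1468, 0.3872)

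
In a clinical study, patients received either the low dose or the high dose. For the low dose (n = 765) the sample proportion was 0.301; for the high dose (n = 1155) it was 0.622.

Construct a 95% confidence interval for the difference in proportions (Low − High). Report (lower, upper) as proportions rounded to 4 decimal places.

The two standard errors are √(0.3010×0.6990/765) = 0.01658 and √(0.6220×0.3780/1155) = 0.01427.
Because the samples are independent, SE_diff = √(0.01658² + 0.01427²) = 0.02188.
Using z* = 1.960 for 95%, ME = 1.960 × 0.02188 = 0.04288.
p̂₁ − p̂₂ = -0.3210; interval -0.3210 ± 0.04288 gives (-0.3639, -0.2781).

(-0.3639, -0.2781)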